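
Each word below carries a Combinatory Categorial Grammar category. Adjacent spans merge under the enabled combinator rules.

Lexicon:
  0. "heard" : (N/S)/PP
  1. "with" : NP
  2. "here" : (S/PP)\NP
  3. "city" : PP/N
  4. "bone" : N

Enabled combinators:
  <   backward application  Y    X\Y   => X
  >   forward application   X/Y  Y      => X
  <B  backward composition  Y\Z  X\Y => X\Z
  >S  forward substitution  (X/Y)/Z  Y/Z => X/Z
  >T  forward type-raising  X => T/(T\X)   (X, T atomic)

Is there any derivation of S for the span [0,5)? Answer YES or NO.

NO

(N/S)/PP NP (S/PP)\NP PP/N N
CKY chart[0,5] = {N, N/(N\N), NP/(NP\N), PP/(PP\N), S/(S\N)}; S ∉ chart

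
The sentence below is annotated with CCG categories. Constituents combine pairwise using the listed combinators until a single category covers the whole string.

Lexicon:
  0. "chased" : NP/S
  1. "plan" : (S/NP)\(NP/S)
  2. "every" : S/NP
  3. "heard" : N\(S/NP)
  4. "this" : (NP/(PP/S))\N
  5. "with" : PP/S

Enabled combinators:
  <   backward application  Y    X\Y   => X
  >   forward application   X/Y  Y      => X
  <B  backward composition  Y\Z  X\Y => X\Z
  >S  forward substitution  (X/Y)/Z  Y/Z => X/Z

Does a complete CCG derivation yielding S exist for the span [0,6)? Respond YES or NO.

YES

[0,6] S   >
  [0,2] S/NP   <
    [0,1] "chased" : NP/S
    [1,2] "plan" : (S/NP)\(NP/S)
  [2,6] NP   >
    [2,5] NP/(PP/S)   <
      [2,4] N   <
        [2,3] "every" : S/NP
        [3,4] "heard" : N\(S/NP)
      [4,5] "this" : (NP/(PP/S))\N
    [5,6] "with" : PP/S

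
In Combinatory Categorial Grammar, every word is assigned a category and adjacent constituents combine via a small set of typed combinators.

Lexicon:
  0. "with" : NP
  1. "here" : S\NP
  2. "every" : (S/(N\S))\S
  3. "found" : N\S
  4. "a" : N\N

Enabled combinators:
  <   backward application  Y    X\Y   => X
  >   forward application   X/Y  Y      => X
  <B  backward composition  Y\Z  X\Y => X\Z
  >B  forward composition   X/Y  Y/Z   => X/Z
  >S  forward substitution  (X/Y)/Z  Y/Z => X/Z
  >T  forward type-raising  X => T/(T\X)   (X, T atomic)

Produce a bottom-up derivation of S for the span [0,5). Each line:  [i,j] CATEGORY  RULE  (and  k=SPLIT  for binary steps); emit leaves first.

[0,1] NP  lex  "with"
[1,2] S\NP  lex  "here"
[0,2] S  <  k=1
[2,3] (S/(N\S))\S  lex  "every"
[0,3] S/(N\S)  <  k=2
[3,4] N\S  lex  "found"
[4,5] N\N  lex  "a"
[3,5] N\S  <B  k=4
[0,5] S  >  k=3

[0,5] S   >
  [0,3] S/(N\S)   <
    [0,2] S   <
      [0,1] "with" : NP
      [1,2] "here" : S\NP
    [2,3] "every" : (S/(N\S))\S
  [3,5] N\S   <B
    [3,4] "found" : N\S
    [4,5] "a" : N\N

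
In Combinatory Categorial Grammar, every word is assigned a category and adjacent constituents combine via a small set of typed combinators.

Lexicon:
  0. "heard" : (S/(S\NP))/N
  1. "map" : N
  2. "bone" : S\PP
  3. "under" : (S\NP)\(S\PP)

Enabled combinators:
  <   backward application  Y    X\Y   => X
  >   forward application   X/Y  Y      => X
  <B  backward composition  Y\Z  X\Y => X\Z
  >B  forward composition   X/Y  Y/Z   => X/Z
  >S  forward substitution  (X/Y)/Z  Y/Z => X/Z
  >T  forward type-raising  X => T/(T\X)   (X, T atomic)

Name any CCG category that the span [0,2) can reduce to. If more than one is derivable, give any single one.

S/(S\NP)

[0,4] S   >
  [0,2] S/(S\NP)   >
    [0,1] "heard" : (S/(S\NP))/N
    [1,2] "map" : N
  [2,4] S\NP   <
    [2,3] "bone" : S\PP
    [3,4] "under" : (S\NP)\(S\PP)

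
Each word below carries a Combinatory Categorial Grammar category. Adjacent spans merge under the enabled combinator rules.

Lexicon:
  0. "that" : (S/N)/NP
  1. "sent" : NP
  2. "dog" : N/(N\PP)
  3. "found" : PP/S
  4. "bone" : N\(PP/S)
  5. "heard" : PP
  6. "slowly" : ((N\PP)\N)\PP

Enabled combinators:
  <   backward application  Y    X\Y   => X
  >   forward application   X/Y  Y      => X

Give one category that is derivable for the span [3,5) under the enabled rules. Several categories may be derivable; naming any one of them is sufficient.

[0,7] S   >
  [0,2] S/N   >
    [0,1] "that" : (S/N)/NP
    [1,2] "sent" : NP
  [2,7] N   >
    [2,3] "dog" : N/(N\PP)
    [3,7] N\PP   <
      [3,5] N   <
        [3,4] "found" : PP/S
        [4,5] "bone" : N\(PP/S)
      [5,7] (N\PP)\N   <
        [5,6] "heard" : PP
        [6,7] "slowly" : ((N\PP)\N)\PP

N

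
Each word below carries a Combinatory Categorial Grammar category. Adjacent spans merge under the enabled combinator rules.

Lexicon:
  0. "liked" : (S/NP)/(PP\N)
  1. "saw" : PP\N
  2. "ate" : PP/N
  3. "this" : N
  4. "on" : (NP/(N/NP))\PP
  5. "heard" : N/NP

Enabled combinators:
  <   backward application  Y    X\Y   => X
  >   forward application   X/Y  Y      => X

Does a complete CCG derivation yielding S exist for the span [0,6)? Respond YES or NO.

YES

[0,6] S   >
  [0,2] S/NP   >
    [0,1] "liked" : (S/NP)/(PP\N)
    [1,2] "saw" : PP\N
  [2,6] NP   >
    [2,5] NP/(N/NP)   <
      [2,4] PP   >
        [2,3] "ate" : PP/N
        [3,4] "this" : N
      [4,5] "on" : (NP/(N/NP))\PP
    [5,6] "heard" : N/NP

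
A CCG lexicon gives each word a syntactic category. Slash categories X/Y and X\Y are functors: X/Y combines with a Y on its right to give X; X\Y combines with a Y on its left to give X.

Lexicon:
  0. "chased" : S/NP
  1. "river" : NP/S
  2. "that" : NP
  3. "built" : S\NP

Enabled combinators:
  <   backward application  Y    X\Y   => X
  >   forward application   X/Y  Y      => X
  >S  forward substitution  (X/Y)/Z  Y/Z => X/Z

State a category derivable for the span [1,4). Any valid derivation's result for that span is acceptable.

NP

[0,4] S   >
  [0,1] "chased" : S/NP
  [1,4] NP   >
    [1,2] "river" : NP/S
    [2,4] S   <
      [2,3] "that" : NP
      [3,4] "built" : S\NP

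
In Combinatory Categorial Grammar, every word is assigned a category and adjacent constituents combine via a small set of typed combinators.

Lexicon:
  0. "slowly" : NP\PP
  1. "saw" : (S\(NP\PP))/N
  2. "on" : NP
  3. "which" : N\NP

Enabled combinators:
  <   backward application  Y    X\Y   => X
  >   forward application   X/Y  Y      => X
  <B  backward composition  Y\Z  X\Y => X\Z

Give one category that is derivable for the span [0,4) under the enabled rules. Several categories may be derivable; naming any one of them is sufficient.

S

[0,4] S   <
  [0,1] "slowly" : NP\PP
  [1,4] S\(NP\PP)   >
    [1,2] "saw" : (S\(NP\PP))/N
    [2,4] N   <
      [2,3] "on" : NP
      [3,4] "which" : N\NP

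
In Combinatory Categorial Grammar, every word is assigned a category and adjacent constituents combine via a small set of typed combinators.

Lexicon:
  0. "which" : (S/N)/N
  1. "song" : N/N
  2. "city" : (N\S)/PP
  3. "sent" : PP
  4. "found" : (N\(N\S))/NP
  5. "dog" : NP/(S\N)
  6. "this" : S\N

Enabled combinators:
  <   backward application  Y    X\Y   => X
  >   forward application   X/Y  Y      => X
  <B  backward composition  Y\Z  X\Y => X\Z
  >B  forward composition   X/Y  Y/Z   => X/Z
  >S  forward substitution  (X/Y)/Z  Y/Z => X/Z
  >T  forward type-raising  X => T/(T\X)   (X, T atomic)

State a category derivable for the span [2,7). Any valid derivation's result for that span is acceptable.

N

[0,7] S   >
  [0,2] S/N   >S
    [0,1] "which" : (S/N)/N
    [1,2] "song" : N/N
  [2,7] N   <
    [2,4] N\S   >
      [2,3] "city" : (N\S)/PP
      [3,4] "sent" : PP
    [4,7] N\(N\S)   >
      [4,5] "found" : (N\(N\S))/NP
      [5,7] NP   >
        [5,6] "dog" : NP/(S\N)
        [6,7] "this" : S\N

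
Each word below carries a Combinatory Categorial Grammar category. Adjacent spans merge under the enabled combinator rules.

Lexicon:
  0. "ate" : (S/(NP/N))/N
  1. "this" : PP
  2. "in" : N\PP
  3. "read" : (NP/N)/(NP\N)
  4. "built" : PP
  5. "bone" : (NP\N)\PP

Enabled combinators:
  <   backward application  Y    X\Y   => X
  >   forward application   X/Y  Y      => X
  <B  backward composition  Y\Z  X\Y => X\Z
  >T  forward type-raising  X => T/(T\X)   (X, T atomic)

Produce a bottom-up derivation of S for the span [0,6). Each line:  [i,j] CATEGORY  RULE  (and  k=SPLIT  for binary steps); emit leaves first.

[0,6] S   >
  [0,3] S/(NP/N)   >
    [0,1] "ate" : (S/(NP/N))/N
    [1,3] N   <
      [1,2] "this" : PP
      [2,3] "in" : N\PP
  [3,6] NP/N   >
    [3,4] "read" : (NP/N)/(NP\N)
    [4,6] NP\N   <
      [4,5] "built" : PP
      [5,6] "bone" : (NP\N)\PP

[0,1] (S/(NP/N))/N  lex  "ate"
[1,2] PP  lex  "this"
[2,3] N\PP  lex  "in"
[1,3] N  <  k=2
[0,3] S/(NP/N)  >  k=1
[3,4] (NP/N)/(NP\N)  lex  "read"
[4,5] PP  lex  "built"
[5,6] (NP\N)\PP  lex  "bone"
[4,6] NP\N  <  k=5
[3,6] NP/N  >  k=4
[0,6] S  >  k=3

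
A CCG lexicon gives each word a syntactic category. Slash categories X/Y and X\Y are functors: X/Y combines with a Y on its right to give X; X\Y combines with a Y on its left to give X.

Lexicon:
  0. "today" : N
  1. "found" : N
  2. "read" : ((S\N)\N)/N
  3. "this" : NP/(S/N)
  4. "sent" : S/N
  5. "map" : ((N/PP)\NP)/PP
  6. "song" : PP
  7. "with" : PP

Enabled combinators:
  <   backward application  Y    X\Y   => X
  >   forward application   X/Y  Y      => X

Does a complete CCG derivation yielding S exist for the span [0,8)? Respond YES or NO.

YES

[0,8] S   <
  [0,1] "today" : N
  [1,8] S\N   <
    [1,2] "found" : N
    [2,8] (S\N)\N   >
      [2,3] "read" : ((S\N)\N)/N
      [3,8] N   >
        [3,7] N/PP   <
          [3,5] NP   >
            [3,4] "this" : NP/(S/N)
            [4,5] "sent" : S/N
          [5,7] (N/PP)\NP   >
            [5,6] "map" : ((N/PP)\NP)/PP
            [6,7] "song" : PP
        [7,8] "with" : PP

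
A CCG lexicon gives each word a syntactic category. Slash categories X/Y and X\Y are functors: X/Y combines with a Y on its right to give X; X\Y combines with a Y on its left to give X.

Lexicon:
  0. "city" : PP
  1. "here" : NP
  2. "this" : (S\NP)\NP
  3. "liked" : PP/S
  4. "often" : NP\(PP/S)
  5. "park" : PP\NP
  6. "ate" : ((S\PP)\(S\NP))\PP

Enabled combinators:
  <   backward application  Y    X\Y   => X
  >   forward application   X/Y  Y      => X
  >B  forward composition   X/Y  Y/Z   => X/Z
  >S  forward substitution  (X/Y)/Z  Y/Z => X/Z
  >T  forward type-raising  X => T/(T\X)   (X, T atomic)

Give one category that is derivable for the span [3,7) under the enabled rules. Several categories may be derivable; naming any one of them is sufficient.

[0,7] S   <
  [0,1] "city" : PP
  [1,7] S\PP   <
    [1,3] S\NP   <
      [1,2] "here" : NP
      [2,3] "this" : (S\NP)\NP
    [3,7] (S\PP)\(S\NP)   <
      [3,6] PP   <
        [3,5] NP   <
          [3,4] "liked" : PP/S
          [4,5] "often" : NP\(PP/S)
        [5,6] "park" : PP\NP
      [6,7] "ate" : ((S\PP)\(S\NP))\PP

(S\PP)\(S\NP)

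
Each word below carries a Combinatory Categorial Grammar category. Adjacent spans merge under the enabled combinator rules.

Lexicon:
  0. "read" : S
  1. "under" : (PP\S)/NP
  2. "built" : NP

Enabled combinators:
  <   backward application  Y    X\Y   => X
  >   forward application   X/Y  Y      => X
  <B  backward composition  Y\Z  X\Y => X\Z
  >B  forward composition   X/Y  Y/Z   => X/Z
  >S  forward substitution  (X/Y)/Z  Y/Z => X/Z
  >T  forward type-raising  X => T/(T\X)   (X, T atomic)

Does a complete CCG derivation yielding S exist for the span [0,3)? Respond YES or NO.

NO

S (PP\S)/NP NP
CKY chart[0,3] = {N/(N\PP), NP/(NP\PP), PP, PP/(NP\NP), PP/(PP\PP), S/(S\PP)}; S ∉ chart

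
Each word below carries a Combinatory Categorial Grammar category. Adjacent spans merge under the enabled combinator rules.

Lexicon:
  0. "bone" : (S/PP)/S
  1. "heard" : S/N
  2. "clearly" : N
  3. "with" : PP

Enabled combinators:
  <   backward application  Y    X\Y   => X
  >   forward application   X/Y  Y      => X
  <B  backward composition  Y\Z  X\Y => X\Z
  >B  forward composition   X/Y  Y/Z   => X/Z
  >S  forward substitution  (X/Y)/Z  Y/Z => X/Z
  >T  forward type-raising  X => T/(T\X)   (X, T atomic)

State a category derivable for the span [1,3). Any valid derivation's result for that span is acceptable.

[0,4] S   >
  [0,3] S/PP   >
    [0,1] "bone" : (S/PP)/S
    [1,3] S   >
      [1,2] "heard" : S/N
      [2,3] "clearly" : N
  [3,4] "with" : PP

S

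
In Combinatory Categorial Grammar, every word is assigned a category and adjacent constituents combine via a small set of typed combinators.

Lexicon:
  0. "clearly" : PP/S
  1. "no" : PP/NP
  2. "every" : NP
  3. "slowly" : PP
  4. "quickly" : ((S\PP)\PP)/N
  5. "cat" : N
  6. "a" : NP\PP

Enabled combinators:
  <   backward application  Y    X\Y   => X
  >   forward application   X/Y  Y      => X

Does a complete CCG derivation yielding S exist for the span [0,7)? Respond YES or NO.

NO

PP/S PP/NP NP PP ((S\PP)\PP)/N N NP\PP
CKY chart[0,7] = {NP}; S ∉ chart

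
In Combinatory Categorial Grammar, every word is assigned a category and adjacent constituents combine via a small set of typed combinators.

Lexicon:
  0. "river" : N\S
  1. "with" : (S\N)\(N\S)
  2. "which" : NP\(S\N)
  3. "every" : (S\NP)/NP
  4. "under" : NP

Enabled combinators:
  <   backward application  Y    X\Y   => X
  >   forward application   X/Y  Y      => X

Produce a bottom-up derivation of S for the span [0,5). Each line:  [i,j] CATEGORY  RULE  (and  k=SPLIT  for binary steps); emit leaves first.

[0,1] N\S  lex  "river"
[1,2] (S\N)\(N\S)  lex  "with"
[0,2] S\N  <  k=1
[2,3] NP\(S\N)  lex  "which"
[0,3] NP  <  k=2
[3,4] (S\NP)/NP  lex  "every"
[4,5] NP  lex  "under"
[3,5] S\NP  >  k=4
[0,5] S  <  k=3

[0,5] S   <
  [0,3] NP   <
    [0,2] S\N   <
      [0,1] "river" : N\S
      [1,2] "with" : (S\N)\(N\S)
    [2,3] "which" : NP\(S\N)
  [3,5] S\NP   >
    [3,4] "every" : (S\NP)/NP
    [4,5] "under" : NP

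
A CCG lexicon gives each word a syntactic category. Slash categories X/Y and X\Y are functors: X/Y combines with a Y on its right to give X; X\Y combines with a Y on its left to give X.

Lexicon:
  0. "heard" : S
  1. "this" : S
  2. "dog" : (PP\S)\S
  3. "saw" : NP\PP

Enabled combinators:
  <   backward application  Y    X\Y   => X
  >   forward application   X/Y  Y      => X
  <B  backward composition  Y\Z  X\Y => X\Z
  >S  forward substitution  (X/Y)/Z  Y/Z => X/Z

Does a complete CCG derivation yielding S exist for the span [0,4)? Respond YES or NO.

NO

S S (PP\S)\S NP\PP
CKY chart[0,4] = {NP}; S ∉ chart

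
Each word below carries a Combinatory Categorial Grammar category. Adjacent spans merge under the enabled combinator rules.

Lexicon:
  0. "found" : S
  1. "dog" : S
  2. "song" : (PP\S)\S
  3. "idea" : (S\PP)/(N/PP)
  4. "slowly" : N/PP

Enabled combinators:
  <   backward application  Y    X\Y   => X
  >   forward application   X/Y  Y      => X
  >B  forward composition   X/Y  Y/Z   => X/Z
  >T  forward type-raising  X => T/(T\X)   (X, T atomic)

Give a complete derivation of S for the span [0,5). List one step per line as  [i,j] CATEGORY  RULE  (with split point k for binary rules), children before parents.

[0,1] S  lex  "found"
[1,2] S  lex  "dog"
[2,3] (PP\S)\S  lex  "song"
[1,3] PP\S  <  k=2
[0,3] PP  <  k=1
[3,4] (S\PP)/(N/PP)  lex  "idea"
[4,5] N/PP  lex  "slowly"
[3,5] S\PP  >  k=4
[0,5] S  <  k=3

[0,5] S   <
  [0,3] PP   <
    [0,1] "found" : S
    [1,3] PP\S   <
      [1,2] "dog" : S
      [2,3] "song" : (PP\S)\S
  [3,5] S\PP   >
    [3,4] "idea" : (S\PP)/(N/PP)
    [4,5] "slowly" : N/PP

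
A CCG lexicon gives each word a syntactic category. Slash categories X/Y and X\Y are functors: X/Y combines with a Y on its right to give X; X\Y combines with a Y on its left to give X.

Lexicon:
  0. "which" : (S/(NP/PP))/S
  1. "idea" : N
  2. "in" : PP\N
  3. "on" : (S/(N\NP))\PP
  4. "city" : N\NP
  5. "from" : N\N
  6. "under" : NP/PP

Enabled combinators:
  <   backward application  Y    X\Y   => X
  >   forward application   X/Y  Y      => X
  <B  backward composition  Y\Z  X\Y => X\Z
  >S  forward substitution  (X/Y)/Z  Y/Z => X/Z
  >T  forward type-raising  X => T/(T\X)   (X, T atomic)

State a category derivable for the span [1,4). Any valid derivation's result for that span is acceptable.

S/(N\NP)

[0,7] S   >
  [0,6] S/(NP/PP)   >
    [0,1] "which" : (S/(NP/PP))/S
    [1,6] S   >
      [1,4] S/(N\NP)   <
        [1,3] PP   >
          [1,2] PP/(PP\N)   >T
            [1,2] "idea" : N
          [2,3] "in" : PP\N
        [3,4] "on" : (S/(N\NP))\PP
      [4,6] N\NP   <B
        [4,5] "city" : N\NP
        [5,6] "from" : N\N
  [6,7] "under" : NP/PP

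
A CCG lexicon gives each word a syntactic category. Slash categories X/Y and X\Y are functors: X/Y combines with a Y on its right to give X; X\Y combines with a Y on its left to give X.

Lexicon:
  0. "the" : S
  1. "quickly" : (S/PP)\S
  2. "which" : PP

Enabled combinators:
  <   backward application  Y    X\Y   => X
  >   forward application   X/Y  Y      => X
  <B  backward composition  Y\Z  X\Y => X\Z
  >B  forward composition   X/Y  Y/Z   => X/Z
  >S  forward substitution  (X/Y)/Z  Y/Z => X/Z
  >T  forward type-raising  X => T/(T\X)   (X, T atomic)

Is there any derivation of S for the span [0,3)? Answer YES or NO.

[0,3] S   >
  [0,2] S/PP   <
    [0,1] "the" : S
    [1,2] "quickly" : (S/PP)\S
  [2,3] "which" : PP

YES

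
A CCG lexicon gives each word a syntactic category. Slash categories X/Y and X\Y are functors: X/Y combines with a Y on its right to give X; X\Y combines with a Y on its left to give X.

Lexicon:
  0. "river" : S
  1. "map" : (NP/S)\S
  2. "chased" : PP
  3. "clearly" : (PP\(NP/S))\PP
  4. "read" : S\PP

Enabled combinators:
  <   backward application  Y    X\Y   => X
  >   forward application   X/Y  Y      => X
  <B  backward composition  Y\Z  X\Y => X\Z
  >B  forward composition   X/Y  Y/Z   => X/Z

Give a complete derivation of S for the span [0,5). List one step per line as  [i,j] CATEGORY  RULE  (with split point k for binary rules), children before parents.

[0,5] S   <
  [0,4] PP   <
    [0,2] NP/S   <
      [0,1] "river" : S
      [1,2] "map" : (NP/S)\S
    [2,4] PP\(NP/S)   <
      [2,3] "chased" : PP
      [3,4] "clearly" : (PP\(NP/S))\PP
  [4,5] "read" : S\PP

[0,1] S  lex  "river"
[1,2] (NP/S)\S  lex  "map"
[0,2] NP/S  <  k=1
[2,3] PP  lex  "chased"
[3,4] (PP\(NP/S))\PP  lex  "clearly"
[2,4] PP\(NP/S)  <  k=3
[0,4] PP  <  k=2
[4,5] S\PP  lex  "read"
[0,5] S  <  k=4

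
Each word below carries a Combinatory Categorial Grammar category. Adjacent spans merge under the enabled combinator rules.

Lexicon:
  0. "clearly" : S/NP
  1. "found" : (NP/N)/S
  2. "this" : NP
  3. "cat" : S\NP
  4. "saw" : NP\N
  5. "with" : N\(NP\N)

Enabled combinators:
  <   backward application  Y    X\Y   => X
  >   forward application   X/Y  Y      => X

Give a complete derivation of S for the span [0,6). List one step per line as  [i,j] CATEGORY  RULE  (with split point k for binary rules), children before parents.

[0,6] S   >
  [0,1] "clearly" : S/NP
  [1,6] NP   >
    [1,4] NP/N   >
      [1,2] "found" : (NP/N)/S
      [2,4] S   <
        [2,3] "this" : NP
        [3,4] "cat" : S\NP
    [4,6] N   <
      [4,5] "saw" : NP\N
      [5,6] "with" : N\(NP\N)

[0,1] S/NP  lex  "clearly"
[1,2] (NP/N)/S  lex  "found"
[2,3] NP  lex  "this"
[3,4] S\NP  lex  "cat"
[2,4] S  <  k=3
[1,4] NP/N  >  k=2
[4,5] NP\N  lex  "saw"
[5,6] N\(NP\N)  lex  "with"
[4,6] N  <  k=5
[1,6] NP  >  k=4
[0,6] S  >  k=1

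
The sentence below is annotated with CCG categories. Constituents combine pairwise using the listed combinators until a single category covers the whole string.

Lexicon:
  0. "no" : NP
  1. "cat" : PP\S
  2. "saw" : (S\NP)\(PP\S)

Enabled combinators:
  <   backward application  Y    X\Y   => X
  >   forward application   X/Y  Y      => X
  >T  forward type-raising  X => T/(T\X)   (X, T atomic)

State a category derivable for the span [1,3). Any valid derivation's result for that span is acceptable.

[0,3] S   >
  [0,1] S/(S\NP)   >T
    [0,1] "no" : NP
  [1,3] S\NP   <
    [1,2] "cat" : PP\S
    [2,3] "saw" : (S\NP)\(PP\S)

S\NP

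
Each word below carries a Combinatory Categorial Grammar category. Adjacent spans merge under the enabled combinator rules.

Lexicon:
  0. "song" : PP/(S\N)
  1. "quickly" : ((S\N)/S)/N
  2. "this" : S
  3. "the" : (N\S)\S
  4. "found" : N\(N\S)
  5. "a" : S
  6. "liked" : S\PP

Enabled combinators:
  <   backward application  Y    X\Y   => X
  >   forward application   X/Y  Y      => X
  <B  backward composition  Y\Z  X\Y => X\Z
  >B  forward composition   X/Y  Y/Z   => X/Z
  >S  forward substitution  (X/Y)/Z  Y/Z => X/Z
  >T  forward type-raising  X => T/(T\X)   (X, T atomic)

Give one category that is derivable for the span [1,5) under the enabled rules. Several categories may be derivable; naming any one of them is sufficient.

(S\N)/S

[0,7] S   <
  [0,6] PP   >
    [0,1] "song" : PP/(S\N)
    [1,6] S\N   >
      [1,5] (S\N)/S   >
        [1,2] "quickly" : ((S\N)/S)/N
        [2,5] N   <
          [2,4] N\S   <
            [2,3] "this" : S
            [3,4] "the" : (N\S)\S
          [4,5] "found" : N\(N\S)
      [5,6] "a" : S
  [6,7] "liked" : S\PP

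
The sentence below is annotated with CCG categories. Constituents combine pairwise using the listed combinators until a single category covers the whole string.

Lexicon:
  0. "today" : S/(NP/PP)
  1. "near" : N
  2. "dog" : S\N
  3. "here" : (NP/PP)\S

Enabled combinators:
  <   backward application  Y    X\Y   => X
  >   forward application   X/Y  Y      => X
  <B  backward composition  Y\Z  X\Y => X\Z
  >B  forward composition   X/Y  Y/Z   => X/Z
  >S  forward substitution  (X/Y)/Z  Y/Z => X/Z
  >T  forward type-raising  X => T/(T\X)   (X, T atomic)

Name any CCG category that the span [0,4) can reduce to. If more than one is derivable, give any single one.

S

[0,4] S   >
  [0,1] "today" : S/(NP/PP)
  [1,4] NP/PP   <
    [1,3] S   <
      [1,2] "near" : N
      [2,3] "dog" : S\N
    [3,4] "here" : (NP/PP)\S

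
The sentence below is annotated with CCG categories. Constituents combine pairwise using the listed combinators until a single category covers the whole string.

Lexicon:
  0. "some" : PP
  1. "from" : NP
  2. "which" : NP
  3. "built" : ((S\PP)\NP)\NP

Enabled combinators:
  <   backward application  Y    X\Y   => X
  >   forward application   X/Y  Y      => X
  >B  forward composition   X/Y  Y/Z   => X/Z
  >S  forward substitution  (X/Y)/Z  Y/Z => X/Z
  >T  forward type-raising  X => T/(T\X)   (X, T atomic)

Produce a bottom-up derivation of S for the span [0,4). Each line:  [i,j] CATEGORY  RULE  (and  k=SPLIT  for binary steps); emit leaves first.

[0,4] S   <
  [0,1] "some" : PP
  [1,4] S\PP   <
    [1,2] "from" : NP
    [2,4] (S\PP)\NP   <
      [2,3] "which" : NP
      [3,4] "built" : ((S\PP)\NP)\NP

[0,1] PP  lex  "some"
[1,2] NP  lex  "from"
[2,3] NP  lex  "which"
[3,4] ((S\PP)\NP)\NP  lex  "built"
[2,4] (S\PP)\NP  <  k=3
[1,4] S\PP  <  k=2
[0,4] S  <  k=1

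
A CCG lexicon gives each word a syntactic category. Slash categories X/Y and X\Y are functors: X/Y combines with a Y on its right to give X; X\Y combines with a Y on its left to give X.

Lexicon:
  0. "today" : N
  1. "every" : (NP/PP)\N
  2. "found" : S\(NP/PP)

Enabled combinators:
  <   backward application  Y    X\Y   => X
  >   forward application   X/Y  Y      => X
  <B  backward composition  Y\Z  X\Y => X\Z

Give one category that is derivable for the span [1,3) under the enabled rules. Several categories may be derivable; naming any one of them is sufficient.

[0,3] S   <
  [0,1] "today" : N
  [1,3] S\N   <B
    [1,2] "every" : (NP/PP)\N
    [2,3] "found" : S\(NP/PP)

S\N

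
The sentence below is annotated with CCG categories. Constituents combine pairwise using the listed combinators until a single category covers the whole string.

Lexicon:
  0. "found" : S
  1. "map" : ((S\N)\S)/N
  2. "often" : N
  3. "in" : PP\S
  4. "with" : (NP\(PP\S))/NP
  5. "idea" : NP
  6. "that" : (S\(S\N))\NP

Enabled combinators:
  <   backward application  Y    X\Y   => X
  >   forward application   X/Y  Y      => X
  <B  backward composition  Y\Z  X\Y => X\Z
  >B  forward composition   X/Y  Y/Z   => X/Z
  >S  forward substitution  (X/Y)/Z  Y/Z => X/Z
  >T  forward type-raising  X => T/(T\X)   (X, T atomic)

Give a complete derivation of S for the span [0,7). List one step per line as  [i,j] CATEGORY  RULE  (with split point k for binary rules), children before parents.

[0,1] S  lex  "found"
[1,2] ((S\N)\S)/N  lex  "map"
[2,3] N  lex  "often"
[1,3] (S\N)\S  >  k=2
[0,3] S\N  <  k=1
[3,4] PP\S  lex  "in"
[4,5] (NP\(PP\S))/NP  lex  "with"
[5,6] NP  lex  "idea"
[4,6] NP\(PP\S)  >  k=5
[3,6] NP  <  k=4
[6,7] (S\(S\N))\NP  lex  "that"
[3,7] S\(S\N)  <  k=6
[0,7] S  <  k=3

[0,7] S   <
  [0,3] S\N   <
    [0,1] "found" : S
    [1,3] (S\N)\S   >
      [1,2] "map" : ((S\N)\S)/N
      [2,3] "often" : N
  [3,7] S\(S\N)   <
    [3,6] NP   <
      [3,4] "in" : PP\S
      [4,6] NP\(PP\S)   >
        [4,5] "with" : (NP\(PP\S))/NP
        [5,6] "idea" : NP
    [6,7] "that" : (S\(S\N))\NP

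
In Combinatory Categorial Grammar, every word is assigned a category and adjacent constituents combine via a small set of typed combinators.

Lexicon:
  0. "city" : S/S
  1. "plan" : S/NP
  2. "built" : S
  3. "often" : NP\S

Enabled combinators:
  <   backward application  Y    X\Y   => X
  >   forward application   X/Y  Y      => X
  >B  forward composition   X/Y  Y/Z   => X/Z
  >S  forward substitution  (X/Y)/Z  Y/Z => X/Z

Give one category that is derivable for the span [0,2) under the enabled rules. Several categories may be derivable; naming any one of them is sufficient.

S/NP

[0,4] S   >
  [0,2] S/NP   >B
    [0,1] "city" : S/S
    [1,2] "plan" : S/NP
  [2,4] NP   <
    [2,3] "built" : S
    [3,4] "often" : NP\S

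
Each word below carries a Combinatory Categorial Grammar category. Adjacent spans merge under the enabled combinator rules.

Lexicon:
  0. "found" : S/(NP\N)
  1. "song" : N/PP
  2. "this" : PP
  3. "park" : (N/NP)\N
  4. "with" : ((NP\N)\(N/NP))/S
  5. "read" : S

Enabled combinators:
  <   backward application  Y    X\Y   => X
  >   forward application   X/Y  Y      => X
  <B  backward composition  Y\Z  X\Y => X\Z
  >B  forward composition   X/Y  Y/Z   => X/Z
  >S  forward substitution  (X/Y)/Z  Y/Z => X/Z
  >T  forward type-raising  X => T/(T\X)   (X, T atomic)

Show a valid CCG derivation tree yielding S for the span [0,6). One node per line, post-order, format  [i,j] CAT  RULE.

[0,6] S   >
  [0,1] "found" : S/(NP\N)
  [1,6] NP\N   <
    [1,4] N/NP   <
      [1,3] N   >
        [1,2] "song" : N/PP
        [2,3] "this" : PP
      [3,4] "park" : (N/NP)\N
    [4,6] (NP\N)\(N/NP)   >
      [4,5] "with" : ((NP\N)\(N/NP))/S
      [5,6] "read" : S

[0,1] S/(NP\N)  lex  "found"
[1,2] N/PP  lex  "song"
[2,3] PP  lex  "this"
[1,3] N  >  k=2
[3,4] (N/NP)\N  lex  "park"
[1,4] N/NP  <  k=3
[4,5] ((NP\N)\(N/NP))/S  lex  "with"
[5,6] S  lex  "read"
[4,6] (NP\N)\(N/NP)  >  k=5
[1,6] NP\N  <  k=4
[0,6] S  >  k=1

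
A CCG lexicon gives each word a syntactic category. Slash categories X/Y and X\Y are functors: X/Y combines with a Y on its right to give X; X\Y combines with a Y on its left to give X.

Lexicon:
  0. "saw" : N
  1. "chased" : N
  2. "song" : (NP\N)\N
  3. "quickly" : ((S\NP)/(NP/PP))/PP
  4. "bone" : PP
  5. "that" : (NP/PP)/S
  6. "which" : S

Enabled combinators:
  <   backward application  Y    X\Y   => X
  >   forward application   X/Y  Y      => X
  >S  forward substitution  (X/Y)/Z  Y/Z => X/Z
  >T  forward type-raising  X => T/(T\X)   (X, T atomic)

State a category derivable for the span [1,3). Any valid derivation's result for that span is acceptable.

[0,7] S   <
  [0,3] NP   <
    [0,1] "saw" : N
    [1,3] NP\N   <
      [1,2] "chased" : N
      [2,3] "song" : (NP\N)\N
  [3,7] S\NP   >
    [3,5] (S\NP)/(NP/PP)   >
      [3,4] "quickly" : ((S\NP)/(NP/PP))/PP
      [4,5] "bone" : PP
    [5,7] NP/PP   >
      [5,6] "that" : (NP/PP)/S
      [6,7] "which" : S

NP\N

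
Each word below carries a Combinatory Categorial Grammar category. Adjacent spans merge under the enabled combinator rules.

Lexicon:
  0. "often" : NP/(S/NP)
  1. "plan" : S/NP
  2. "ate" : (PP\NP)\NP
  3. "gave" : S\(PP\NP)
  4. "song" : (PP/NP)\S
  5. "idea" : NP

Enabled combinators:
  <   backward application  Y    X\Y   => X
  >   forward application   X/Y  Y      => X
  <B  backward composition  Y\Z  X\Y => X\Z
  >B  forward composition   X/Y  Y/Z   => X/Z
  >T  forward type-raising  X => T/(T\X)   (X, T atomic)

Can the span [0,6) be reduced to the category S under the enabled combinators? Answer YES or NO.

NP/(S/NP) S/NP (PP\NP)\NP S\(PP\NP) (PP/NP)\S NP
CKY chart[0,6] = {N/(N\PP), NP/(NP\PP), PP, PP/(NP\NP), PP/(PP\PP), S/(S\PP)}; S ∉ chart

NO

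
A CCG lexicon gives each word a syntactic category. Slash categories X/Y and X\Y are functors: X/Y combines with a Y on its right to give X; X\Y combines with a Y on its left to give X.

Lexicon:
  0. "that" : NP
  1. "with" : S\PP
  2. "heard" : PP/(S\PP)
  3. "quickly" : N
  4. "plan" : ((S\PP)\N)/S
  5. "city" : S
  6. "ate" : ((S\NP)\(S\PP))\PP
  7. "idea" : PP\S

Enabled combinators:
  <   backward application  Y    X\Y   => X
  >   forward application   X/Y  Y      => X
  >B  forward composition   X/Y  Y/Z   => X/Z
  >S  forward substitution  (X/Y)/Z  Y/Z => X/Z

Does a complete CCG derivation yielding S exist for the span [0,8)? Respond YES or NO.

NO

NP S\PP PP/(S\PP) N ((S\PP)\N)/S S ((S\NP)\(S\PP))\PP PP\S
CKY chart[0,8] = {PP}; S ∉ chart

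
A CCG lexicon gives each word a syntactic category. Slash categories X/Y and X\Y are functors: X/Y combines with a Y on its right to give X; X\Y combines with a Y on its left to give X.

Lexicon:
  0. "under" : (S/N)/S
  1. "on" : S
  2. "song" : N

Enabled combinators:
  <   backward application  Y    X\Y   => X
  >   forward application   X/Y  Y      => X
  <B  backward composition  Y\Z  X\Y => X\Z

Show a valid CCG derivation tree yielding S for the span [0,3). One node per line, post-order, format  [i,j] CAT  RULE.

[0,3] S   >
  [0,2] S/N   >
    [0,1] "under" : (S/N)/S
    [1,2] "on" : S
  [2,3] "song" : N

[0,1] (S/N)/S  lex  "under"
[1,2] S  lex  "on"
[0,2] S/N  >  k=1
[2,3] N  lex  "song"
[0,3] S  >  k=2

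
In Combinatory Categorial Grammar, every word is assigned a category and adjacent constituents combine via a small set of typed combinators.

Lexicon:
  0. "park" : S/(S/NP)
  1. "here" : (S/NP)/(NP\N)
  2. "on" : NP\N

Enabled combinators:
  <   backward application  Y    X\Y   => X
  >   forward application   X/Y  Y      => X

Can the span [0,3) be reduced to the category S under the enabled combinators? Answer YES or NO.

[0,3] S   >
  [0,1] "park" : S/(S/NP)
  [1,3] S/NP   >
    [1,2] "here" : (S/NP)/(NP\N)
    [2,3] "on" : NP\N

YES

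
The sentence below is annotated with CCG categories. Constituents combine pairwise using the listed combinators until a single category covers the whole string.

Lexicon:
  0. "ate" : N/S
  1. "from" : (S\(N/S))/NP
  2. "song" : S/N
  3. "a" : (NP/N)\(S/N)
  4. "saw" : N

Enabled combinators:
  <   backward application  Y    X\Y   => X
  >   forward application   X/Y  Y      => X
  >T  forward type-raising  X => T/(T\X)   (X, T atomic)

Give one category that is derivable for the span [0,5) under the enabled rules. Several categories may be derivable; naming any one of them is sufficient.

[0,5] S   <
  [0,1] "ate" : N/S
  [1,5] S\(N/S)   >
    [1,2] "from" : (S\(N/S))/NP
    [2,5] NP   >
      [2,4] NP/N   <
        [2,3] "song" : S/N
        [3,4] "a" : (NP/N)\(S/N)
      [4,5] "saw" : N

S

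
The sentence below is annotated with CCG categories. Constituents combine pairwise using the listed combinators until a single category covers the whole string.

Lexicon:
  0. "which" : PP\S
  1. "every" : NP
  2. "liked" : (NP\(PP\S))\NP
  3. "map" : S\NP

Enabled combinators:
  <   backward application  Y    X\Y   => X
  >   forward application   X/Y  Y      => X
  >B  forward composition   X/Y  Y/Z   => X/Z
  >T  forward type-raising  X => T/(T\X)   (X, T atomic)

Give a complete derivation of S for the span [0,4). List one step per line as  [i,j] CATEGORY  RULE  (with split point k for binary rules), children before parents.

[0,1] PP\S  lex  "which"
[1,2] NP  lex  "every"
[2,3] (NP\(PP\S))\NP  lex  "liked"
[1,3] NP\(PP\S)  <  k=2
[0,3] NP  <  k=1
[3,4] S\NP  lex  "map"
[0,4] S  <  k=3

[0,4] S   <
  [0,3] NP   <
    [0,1] "which" : PP\S
    [1,3] NP\(PP\S)   <
      [1,2] "every" : NP
      [2,3] "liked" : (NP\(PP\S))\NP
  [3,4] "map" : S\NP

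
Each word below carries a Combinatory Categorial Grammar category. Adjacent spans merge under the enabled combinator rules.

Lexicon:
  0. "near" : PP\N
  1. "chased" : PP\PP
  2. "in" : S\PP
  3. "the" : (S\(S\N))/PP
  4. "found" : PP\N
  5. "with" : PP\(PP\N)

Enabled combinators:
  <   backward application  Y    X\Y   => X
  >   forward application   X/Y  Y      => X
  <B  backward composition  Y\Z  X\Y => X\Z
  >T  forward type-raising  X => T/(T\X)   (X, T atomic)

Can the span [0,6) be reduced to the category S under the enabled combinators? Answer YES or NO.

[0,6] S   <
  [0,3] S\N   <B
    [0,2] PP\N   <B
      [0,1] "near" : PP\N
      [1,2] "chased" : PP\PP
    [2,3] "in" : S\PP
  [3,6] S\(S\N)   >
    [3,4] "the" : (S\(S\N))/PP
    [4,6] PP   <
      [4,5] "found" : PP\N
      [5,6] "with" : PP\(PP\N)

YES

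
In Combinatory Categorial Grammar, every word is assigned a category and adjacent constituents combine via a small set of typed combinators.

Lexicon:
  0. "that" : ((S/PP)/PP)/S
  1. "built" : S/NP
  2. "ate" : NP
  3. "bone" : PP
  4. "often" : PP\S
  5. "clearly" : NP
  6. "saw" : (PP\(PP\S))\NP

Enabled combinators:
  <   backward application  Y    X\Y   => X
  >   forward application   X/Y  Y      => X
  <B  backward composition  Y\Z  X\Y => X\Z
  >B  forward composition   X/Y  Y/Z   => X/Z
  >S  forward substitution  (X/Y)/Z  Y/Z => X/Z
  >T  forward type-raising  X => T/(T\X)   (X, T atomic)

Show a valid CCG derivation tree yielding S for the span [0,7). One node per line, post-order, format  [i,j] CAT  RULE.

[0,7] S   >
  [0,4] S/PP   >
    [0,3] (S/PP)/PP   >
      [0,1] "that" : ((S/PP)/PP)/S
      [1,3] S   >
        [1,2] "built" : S/NP
        [2,3] "ate" : NP
    [3,4] "bone" : PP
  [4,7] PP   <
    [4,5] "often" : PP\S
    [5,7] PP\(PP\S)   <
      [5,6] "clearly" : NP
      [6,7] "saw" : (PP\(PP\S))\NP

[0,1] ((S/PP)/PP)/S  lex  "that"
[1,2] S/NP  lex  "built"
[2,3] NP  lex  "ate"
[1,3] S  >  k=2
[0,3] (S/PP)/PP  >  k=1
[3,4] PP  lex  "bone"
[0,4] S/PP  >  k=3
[4,5] PP\S  lex  "often"
[5,6] NP  lex  "clearly"
[6,7] (PP\(PP\S))\NP  lex  "saw"
[5,7] PP\(PP\S)  <  k=6
[4,7] PP  <  k=5
[0,7] S  >  k=4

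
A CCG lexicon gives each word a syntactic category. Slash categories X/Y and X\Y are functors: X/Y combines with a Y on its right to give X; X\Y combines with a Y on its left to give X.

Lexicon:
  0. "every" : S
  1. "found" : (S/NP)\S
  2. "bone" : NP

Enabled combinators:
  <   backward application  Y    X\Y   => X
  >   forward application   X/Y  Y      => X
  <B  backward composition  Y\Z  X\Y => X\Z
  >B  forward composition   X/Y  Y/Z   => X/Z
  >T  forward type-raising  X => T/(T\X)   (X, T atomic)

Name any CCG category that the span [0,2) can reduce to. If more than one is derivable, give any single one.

[0,3] S   >
  [0,2] S/NP   <
    [0,1] "every" : S
    [1,2] "found" : (S/NP)\S
  [2,3] "bone" : NP

S/NP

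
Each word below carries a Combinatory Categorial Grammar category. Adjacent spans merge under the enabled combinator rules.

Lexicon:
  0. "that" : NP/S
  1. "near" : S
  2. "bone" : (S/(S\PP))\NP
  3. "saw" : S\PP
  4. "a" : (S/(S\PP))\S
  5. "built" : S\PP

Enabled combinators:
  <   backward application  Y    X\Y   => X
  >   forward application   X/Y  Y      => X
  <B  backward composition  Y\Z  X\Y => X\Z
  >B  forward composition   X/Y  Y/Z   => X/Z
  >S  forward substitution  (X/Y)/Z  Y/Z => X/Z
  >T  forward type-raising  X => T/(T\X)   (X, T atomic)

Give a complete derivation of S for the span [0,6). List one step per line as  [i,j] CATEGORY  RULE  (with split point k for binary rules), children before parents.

[0,6] S   >
  [0,5] S/(S\PP)   <
    [0,4] S   >
      [0,3] S/(S\PP)   <
        [0,2] NP   >
          [0,1] "that" : NP/S
          [1,2] "near" : S
        [2,3] "bone" : (S/(S\PP))\NP
      [3,4] "saw" : S\PP
    [4,5] "a" : (S/(S\PP))\S
  [5,6] "built" : S\PP

[0,1] NP/S  lex  "that"
[1,2] S  lex  "near"
[0,2] NP  >  k=1
[2,3] (S/(S\PP))\NP  lex  "bone"
[0,3] S/(S\PP)  <  k=2
[3,4] S\PP  lex  "saw"
[0,4] S  >  k=3
[4,5] (S/(S\PP))\S  lex  "a"
[0,5] S/(S\PP)  <  k=4
[5,6] S\PP  lex  "built"
[0,6] S  >  k=5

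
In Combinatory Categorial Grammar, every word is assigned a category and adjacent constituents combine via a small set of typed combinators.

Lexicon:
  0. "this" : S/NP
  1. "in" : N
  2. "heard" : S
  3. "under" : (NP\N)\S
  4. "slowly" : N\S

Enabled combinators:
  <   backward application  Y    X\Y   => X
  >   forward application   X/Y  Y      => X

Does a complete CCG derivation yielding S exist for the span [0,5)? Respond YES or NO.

NO

S/NP N S (NP\N)\S N\S
CKY chart[0,5] = {N}; S ∉ chart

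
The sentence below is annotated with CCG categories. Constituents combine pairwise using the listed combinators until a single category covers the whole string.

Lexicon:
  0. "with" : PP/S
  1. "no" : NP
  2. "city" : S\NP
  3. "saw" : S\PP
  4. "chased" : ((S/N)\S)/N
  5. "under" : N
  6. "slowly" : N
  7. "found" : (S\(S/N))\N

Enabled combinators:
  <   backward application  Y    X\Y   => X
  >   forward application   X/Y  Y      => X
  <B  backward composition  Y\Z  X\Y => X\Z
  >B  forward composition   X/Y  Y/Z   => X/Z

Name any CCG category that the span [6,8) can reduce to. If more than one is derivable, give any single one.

S\(S/N)

[0,8] S   <
  [0,6] S/N   <
    [0,4] S   <
      [0,3] PP   >
        [0,1] "with" : PP/S
        [1,3] S   <
          [1,2] "no" : NP
          [2,3] "city" : S\NP
      [3,4] "saw" : S\PP
    [4,6] (S/N)\S   >
      [4,5] "chased" : ((S/N)\S)/N
      [5,6] "under" : N
  [6,8] S\(S/N)   <
    [6,7] "slowly" : N
    [7,8] "found" : (S\(S/N))\N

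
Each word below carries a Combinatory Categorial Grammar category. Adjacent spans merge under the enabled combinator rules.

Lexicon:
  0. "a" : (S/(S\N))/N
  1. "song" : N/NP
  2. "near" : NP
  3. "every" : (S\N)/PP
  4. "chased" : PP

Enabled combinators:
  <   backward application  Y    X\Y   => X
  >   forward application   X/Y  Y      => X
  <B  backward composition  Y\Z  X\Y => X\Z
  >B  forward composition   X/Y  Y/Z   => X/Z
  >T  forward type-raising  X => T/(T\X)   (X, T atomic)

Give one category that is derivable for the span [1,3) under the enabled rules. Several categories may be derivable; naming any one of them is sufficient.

N

[0,5] S   >
  [0,3] S/(S\N)   >
    [0,1] "a" : (S/(S\N))/N
    [1,3] N   >
      [1,2] "song" : N/NP
      [2,3] "near" : NP
  [3,5] S\N   >
    [3,4] "every" : (S\N)/PP
    [4,5] "chased" : PP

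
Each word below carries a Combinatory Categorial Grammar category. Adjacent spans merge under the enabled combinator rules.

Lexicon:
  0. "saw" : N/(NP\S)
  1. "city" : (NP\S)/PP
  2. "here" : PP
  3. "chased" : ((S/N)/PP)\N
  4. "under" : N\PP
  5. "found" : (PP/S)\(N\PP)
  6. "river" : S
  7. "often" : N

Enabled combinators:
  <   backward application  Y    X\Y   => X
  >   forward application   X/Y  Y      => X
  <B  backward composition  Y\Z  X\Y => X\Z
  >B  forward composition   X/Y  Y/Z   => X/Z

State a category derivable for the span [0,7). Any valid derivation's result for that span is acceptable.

[0,8] S   >
  [0,7] S/N   >
    [0,4] (S/N)/PP   <
      [0,3] N   >
        [0,1] "saw" : N/(NP\S)
        [1,3] NP\S   >
          [1,2] "city" : (NP\S)/PP
          [2,3] "here" : PP
      [3,4] "chased" : ((S/N)/PP)\N
    [4,7] PP   >
      [4,6] PP/S   <
        [4,5] "under" : N\PP
        [5,6] "found" : (PP/S)\(N\PP)
      [6,7] "river" : S
  [7,8] "often" : N

S/N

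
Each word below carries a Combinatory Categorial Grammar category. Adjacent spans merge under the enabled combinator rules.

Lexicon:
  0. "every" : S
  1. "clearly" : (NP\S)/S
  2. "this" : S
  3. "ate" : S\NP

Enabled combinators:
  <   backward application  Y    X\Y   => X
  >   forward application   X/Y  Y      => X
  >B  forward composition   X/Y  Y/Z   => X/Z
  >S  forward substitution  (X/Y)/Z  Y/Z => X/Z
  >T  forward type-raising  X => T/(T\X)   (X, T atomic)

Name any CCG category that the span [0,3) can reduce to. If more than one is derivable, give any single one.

NP

[0,4] S   <
  [0,3] NP   <
    [0,1] "every" : S
    [1,3] NP\S   >
      [1,2] "clearly" : (NP\S)/S
      [2,3] "this" : S
  [3,4] "ate" : S\NP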